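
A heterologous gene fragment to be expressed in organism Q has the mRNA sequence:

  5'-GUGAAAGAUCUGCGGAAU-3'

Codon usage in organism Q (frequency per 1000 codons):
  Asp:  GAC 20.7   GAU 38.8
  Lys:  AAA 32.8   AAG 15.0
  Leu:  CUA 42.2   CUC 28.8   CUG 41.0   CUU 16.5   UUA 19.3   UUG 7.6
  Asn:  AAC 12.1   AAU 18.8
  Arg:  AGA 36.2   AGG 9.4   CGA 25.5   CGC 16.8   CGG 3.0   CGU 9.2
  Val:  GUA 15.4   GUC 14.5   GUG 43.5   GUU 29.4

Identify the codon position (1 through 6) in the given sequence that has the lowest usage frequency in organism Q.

Codon 1 GUG (Val): 43.5 per 1000.
Codon 2 AAA (Lys): 32.8 per 1000.
Codon 3 GAU (Asp): 38.8 per 1000.
Codon 4 CUG (Leu): 41.0 per 1000.
Codon 5 CGG (Arg): 3.0 per 1000.
Codon 6 AAU (Asn): 18.8 per 1000.
Lowest frequency is 3.0 at codon 5.

5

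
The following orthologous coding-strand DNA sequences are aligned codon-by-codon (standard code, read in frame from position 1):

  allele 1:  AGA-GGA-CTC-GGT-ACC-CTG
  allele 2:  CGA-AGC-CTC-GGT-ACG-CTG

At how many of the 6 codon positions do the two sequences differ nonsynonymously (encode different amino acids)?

Codon 1: AGA Arg / CGA Arg — synonymous.
Codon 2: GGA Gly / AGC Ser — nonsynonymous.
Codon 3: CTC Leu / CTC Leu — identical.
Codon 4: GGT Gly / GGT Gly — identical.
Codon 5: ACC Thr / ACG Thr — synonymous.
Codon 6: CTG Leu / CTG Leu — identical.
Nonsynonymous differences: 1.

1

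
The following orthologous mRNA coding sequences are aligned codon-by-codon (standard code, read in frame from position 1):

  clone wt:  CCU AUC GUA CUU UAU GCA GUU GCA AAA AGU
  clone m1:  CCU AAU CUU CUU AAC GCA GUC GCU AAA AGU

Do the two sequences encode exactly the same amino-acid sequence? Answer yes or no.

Codon 1: CCU Pro / CCU Pro — identical.
Codon 2: AUC Ile / AAU Asn — nonsynonymous.
Codon 3: GUA Val / CUU Leu — nonsynonymous.
Codon 4: CUU Leu / CUU Leu — identical.
Codon 5: UAU Tyr / AAC Asn — nonsynonymous.
Codon 6: GCA Ala / GCA Ala — identical.
Codon 7: GUU Val / GUC Val — synonymous.
Codon 8: GCA Ala / GCU Ala — synonymous.
Codon 9: AAA Lys / AAA Lys — identical.
Codon 10: AGU Ser / AGU Ser — identical.
Nonsynonymous differences: 3 → different protein.

no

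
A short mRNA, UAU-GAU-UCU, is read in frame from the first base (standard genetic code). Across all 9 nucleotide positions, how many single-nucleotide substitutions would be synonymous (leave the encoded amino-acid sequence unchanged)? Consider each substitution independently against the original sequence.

Codon 1 (UAU, Tyr): 1 synonymous substitution.
Codon 2 (GAU, Asp): 1 synonymous substitution.
Codon 3 (UCU, Ser): 3 synonymous substitutions.
Total: 1 + 1 + 3 = 5.

5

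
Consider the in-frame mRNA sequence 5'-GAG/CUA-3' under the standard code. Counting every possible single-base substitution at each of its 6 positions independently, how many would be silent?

5

Codon 1 (GAG, Glu): 1 synonymous substitution.
Codon 2 (CUA, Leu): 4 synonymous substitutions.
Total: 1 + 4 = 5.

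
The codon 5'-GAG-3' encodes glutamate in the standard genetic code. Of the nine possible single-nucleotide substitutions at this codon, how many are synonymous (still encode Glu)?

Position 1: none → 0 synonymous.
Position 2: none → 0 synonymous.
Position 3: GAA → 1 synonymous.
Total: 0 + 0 + 1 = 1.

1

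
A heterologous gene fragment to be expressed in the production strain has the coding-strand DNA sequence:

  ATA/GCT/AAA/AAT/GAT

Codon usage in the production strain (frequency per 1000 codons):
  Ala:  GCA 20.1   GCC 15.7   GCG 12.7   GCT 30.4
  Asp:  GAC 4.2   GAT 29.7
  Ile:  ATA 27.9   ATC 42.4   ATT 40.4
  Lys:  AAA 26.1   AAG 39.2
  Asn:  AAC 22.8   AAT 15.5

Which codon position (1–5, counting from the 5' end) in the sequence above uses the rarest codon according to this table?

4

Codon 1 ATA (Ile): 27.9 per 1000.
Codon 2 GCT (Ala): 30.4 per 1000.
Codon 3 AAA (Lys): 26.1 per 1000.
Codon 4 AAT (Asn): 15.5 per 1000.
Codon 5 GAT (Asp): 29.7 per 1000.
Lowest frequency is 15.5 at codon 4.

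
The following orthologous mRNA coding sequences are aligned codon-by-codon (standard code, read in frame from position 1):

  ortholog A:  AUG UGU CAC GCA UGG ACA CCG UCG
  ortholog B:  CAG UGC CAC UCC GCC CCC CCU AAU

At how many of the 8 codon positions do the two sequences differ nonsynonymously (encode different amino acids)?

5

Codon 1: AUG Met / CAG Gln — nonsynonymous.
Codon 2: UGU Cys / UGC Cys — synonymous.
Codon 3: CAC His / CAC His — identical.
Codon 4: GCA Ala / UCC Ser — nonsynonymous.
Codon 5: UGG Trp / GCC Ala — nonsynonymous.
Codon 6: ACA Thr / CCC Pro — nonsynonymous.
Codon 7: CCG Pro / CCU Pro — synonymous.
Codon 8: UCG Ser / AAU Asn — nonsynonymous.
Nonsynonymous differences: 5.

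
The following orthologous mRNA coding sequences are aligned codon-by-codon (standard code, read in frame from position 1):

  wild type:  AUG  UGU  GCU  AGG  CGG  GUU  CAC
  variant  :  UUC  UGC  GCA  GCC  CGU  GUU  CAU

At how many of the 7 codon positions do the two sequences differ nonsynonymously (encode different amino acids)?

Codon 1: AUG Met / UUC Phe — nonsynonymous.
Codon 2: UGU Cys / UGC Cys — synonymous.
Codon 3: GCU Ala / GCA Ala — synonymous.
Codon 4: AGG Arg / GCC Ala — nonsynonymous.
Codon 5: CGG Arg / CGU Arg — synonymous.
Codon 6: GUU Val / GUU Val — identical.
Codon 7: CAC His / CAU His — synonymous.
Nonsynonymous differences: 2.

2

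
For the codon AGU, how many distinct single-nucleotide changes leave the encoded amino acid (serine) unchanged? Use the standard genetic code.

Position 1: none → 0 synonymous.
Position 2: none → 0 synonymous.
Position 3: AGC → 1 synonymous.
Total: 0 + 0 + 1 = 1.

1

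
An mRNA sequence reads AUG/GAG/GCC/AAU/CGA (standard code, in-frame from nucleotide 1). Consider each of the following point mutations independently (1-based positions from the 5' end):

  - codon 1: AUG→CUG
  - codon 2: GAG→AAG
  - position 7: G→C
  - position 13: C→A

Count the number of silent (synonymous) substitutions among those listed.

1

Codon 1: AUG (Met) → CUG (Leu) — missense.
Codon 2: GAG (Glu) → AAG (Lys) — missense.
Codon 3: GCC (Ala) → CCC (Pro) — missense.
Codon 5: CGA (Arg) → AGA (Arg) — synonymous.
Synonymous: 1 of 4.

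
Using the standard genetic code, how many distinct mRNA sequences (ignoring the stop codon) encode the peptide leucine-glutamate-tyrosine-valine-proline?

384

Leu: 6 codons.
Glu: 2 codons.
Tyr: 2 codons.
Val: 4 codons.
Pro: 4 codons.
6 × 2 × 2 × 4 × 4 = 384.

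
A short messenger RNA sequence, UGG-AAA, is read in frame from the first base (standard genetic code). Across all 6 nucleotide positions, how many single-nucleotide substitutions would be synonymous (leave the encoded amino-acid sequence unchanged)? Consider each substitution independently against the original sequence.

Codon 1 (UGG, Trp): 0 synonymous substitutions.
Codon 2 (AAA, Lys): 1 synonymous substitution.
Total: 0 + 1 = 1.

1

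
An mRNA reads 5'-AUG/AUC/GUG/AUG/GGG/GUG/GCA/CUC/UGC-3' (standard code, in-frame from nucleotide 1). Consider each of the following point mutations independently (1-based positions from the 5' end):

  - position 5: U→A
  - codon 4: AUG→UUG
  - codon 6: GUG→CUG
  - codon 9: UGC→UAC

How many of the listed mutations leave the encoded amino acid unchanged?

Codon 2: AUC (Ile) → AAC (Asn) — missense.
Codon 4: AUG (Met) → UUG (Leu) — missense.
Codon 6: GUG (Val) → CUG (Leu) — missense.
Codon 9: UGC (Cys) → UAC (Tyr) — missense.
Synonymous: 0 of 4.

0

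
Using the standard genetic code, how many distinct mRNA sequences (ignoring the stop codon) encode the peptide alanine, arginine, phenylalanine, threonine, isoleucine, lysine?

1152

Ala: 4 codons.
Arg: 6 codons.
Phe: 2 codons.
Thr: 4 codons.
Ile: 3 codons.
Lys: 2 codons.
4 × 6 × 2 × 4 × 3 × 2 = 1152.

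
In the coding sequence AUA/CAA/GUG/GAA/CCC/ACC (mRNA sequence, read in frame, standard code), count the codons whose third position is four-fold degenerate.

3

Codon 1 AUA (Ile): third position 3-fold.
Codon 2 CAA (Gln): third position 2-fold.
Codon 3 GUG (Val): third position 4-fold.
Codon 4 GAA (Glu): third position 2-fold.
Codon 5 CCC (Pro): third position 4-fold.
Codon 6 ACC (Thr): third position 4-fold.
Four-fold degenerate third positions: 3.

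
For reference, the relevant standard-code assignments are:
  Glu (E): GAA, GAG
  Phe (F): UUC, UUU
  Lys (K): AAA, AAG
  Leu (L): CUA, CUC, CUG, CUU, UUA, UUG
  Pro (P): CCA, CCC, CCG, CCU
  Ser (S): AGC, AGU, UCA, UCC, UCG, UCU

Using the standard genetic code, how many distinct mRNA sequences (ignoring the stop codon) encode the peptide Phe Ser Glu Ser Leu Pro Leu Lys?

41472

Phe: 2 codons.
Ser: 6 codons.
Glu: 2 codons.
Ser: 6 codons.
Leu: 6 codons.
Pro: 4 codons.
Leu: 6 codons.
Lys: 2 codons.
2 × 6 × 2 × 6 × 6 × 4 × 6 × 2 = 41472.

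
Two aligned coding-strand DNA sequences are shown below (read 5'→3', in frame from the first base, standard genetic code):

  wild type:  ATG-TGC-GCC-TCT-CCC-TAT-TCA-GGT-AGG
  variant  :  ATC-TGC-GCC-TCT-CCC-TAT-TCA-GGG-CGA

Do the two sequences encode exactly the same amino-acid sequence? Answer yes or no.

no

Codon 1: ATG Met / ATC Ile — nonsynonymous.
Codon 2: TGC Cys / TGC Cys — identical.
Codon 3: GCC Ala / GCC Ala — identical.
Codon 4: TCT Ser / TCT Ser — identical.
Codon 5: CCC Pro / CCC Pro — identical.
Codon 6: TAT Tyr / TAT Tyr — identical.
Codon 7: TCA Ser / TCA Ser — identical.
Codon 8: GGT Gly / GGG Gly — synonymous.
Codon 9: AGG Arg / CGA Arg — synonymous.
Nonsynonymous differences: 1 → different protein.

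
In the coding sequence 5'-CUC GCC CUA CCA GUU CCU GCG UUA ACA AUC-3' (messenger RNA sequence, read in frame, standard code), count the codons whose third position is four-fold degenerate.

8

Codon 1 CUC (Leu): third position 4-fold.
Codon 2 GCC (Ala): third position 4-fold.
Codon 3 CUA (Leu): third position 4-fold.
Codon 4 CCA (Pro): third position 4-fold.
Codon 5 GUU (Val): third position 4-fold.
Codon 6 CCU (Pro): third position 4-fold.
Codon 7 GCG (Ala): third position 4-fold.
Codon 8 UUA (Leu): third position 2-fold.
Codon 9 ACA (Thr): third position 4-fold.
Codon 10 AUC (Ile): third position 3-fold.
Four-fold degenerate third positions: 8.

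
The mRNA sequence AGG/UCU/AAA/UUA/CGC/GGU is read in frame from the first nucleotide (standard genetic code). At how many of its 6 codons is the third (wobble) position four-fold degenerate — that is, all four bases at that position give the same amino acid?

Codon 1 AGG (Arg): third position 2-fold.
Codon 2 UCU (Ser): third position 4-fold.
Codon 3 AAA (Lys): third position 2-fold.
Codon 4 UUA (Leu): third position 2-fold.
Codon 5 CGC (Arg): third position 4-fold.
Codon 6 GGU (Gly): third position 4-fold.
Four-fold degenerate third positions: 3.

3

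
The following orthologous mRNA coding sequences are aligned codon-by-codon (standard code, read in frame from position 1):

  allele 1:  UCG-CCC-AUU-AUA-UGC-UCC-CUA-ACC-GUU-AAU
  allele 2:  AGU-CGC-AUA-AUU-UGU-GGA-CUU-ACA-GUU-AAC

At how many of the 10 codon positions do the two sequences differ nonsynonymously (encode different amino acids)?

2

Codon 1: UCG Ser / AGU Ser — synonymous.
Codon 2: CCC Pro / CGC Arg — nonsynonymous.
Codon 3: AUU Ile / AUA Ile — synonymous.
Codon 4: AUA Ile / AUU Ile — synonymous.
Codon 5: UGC Cys / UGU Cys — synonymous.
Codon 6: UCC Ser / GGA Gly — nonsynonymous.
Codon 7: CUA Leu / CUU Leu — synonymous.
Codon 8: ACC Thr / ACA Thr — synonymous.
Codon 9: GUU Val / GUU Val — identical.
Codon 10: AAU Asn / AAC Asn — synonymous.
Nonsynonymous differences: 2.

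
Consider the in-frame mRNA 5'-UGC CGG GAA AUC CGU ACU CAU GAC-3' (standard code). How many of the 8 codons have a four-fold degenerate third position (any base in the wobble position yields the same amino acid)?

Codon 1 UGC (Cys): third position 2-fold.
Codon 2 CGG (Arg): third position 4-fold.
Codon 3 GAA (Glu): third position 2-fold.
Codon 4 AUC (Ile): third position 3-fold.
Codon 5 CGU (Arg): third position 4-fold.
Codon 6 ACU (Thr): third position 4-fold.
Codon 7 CAU (His): third position 2-fold.
Codon 8 GAC (Asp): third position 2-fold.
Four-fold degenerate third positions: 3.

3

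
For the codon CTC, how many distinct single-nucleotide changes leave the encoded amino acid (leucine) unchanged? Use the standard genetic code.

3

Position 1: none → 0 synonymous.
Position 2: none → 0 synonymous.
Position 3: CTT, CTA, CTG → 3 synonymous.
Total: 0 + 0 + 3 = 3.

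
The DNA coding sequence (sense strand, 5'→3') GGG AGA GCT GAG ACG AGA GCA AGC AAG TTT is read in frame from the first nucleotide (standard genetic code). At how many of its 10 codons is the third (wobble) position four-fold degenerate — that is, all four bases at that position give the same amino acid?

4

Codon 1 GGG (Gly): third position 4-fold.
Codon 2 AGA (Arg): third position 2-fold.
Codon 3 GCT (Ala): third position 4-fold.
Codon 4 GAG (Glu): third position 2-fold.
Codon 5 ACG (Thr): third position 4-fold.
Codon 6 AGA (Arg): third position 2-fold.
Codon 7 GCA (Ala): third position 4-fold.
Codon 8 AGC (Ser): third position 2-fold.
Codon 9 AAG (Lys): third position 2-fold.
Codon 10 TTT (Phe): third position 2-fold.
Four-fold degenerate third positions: 4.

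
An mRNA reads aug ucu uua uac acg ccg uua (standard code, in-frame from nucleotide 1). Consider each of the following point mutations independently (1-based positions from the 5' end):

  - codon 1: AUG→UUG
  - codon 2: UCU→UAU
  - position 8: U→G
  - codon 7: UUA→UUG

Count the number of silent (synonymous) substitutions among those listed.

1

Codon 1: AUG (Met) → UUG (Leu) — missense.
Codon 2: UCU (Ser) → UAU (Tyr) — missense.
Codon 3: UUA (Leu) → UGA (Stop) — nonsense.
Codon 7: UUA (Leu) → UUG (Leu) — synonymous.
Synonymous: 1 of 4.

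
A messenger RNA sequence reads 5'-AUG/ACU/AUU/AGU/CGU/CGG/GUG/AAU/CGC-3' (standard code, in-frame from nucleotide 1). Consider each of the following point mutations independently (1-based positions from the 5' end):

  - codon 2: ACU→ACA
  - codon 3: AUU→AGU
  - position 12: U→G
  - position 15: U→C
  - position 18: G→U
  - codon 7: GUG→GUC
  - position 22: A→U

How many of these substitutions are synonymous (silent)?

Codon 2: ACU (Thr) → ACA (Thr) — synonymous.
Codon 3: AUU (Ile) → AGU (Ser) — missense.
Codon 4: AGU (Ser) → AGG (Arg) — missense.
Codon 5: CGU (Arg) → CGC (Arg) — synonymous.
Codon 6: CGG (Arg) → CGU (Arg) — synonymous.
Codon 7: GUG (Val) → GUC (Val) — synonymous.
Codon 8: AAU (Asn) → UAU (Tyr) — missense.
Synonymous: 4 of 7.

4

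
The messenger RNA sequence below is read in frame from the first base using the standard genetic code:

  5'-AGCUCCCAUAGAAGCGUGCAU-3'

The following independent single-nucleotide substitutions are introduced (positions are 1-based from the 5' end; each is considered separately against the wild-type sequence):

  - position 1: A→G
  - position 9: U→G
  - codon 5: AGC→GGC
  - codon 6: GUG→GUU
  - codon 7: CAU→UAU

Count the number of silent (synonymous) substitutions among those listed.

Codon 1: AGC (Ser) → GGC (Gly) — missense.
Codon 3: CAU (His) → CAG (Gln) — missense.
Codon 5: AGC (Ser) → GGC (Gly) — missense.
Codon 6: GUG (Val) → GUU (Val) — synonymous.
Codon 7: CAU (His) → UAU (Tyr) — missense.
Synonymous: 1 of 5.

1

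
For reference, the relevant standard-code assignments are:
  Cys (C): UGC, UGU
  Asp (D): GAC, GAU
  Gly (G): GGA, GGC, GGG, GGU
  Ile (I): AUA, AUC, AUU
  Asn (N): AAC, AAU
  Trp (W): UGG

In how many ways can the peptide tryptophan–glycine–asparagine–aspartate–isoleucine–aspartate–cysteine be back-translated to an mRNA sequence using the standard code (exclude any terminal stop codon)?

Trp: 1 codon.
Gly: 4 codons.
Asn: 2 codons.
Asp: 2 codons.
Ile: 3 codons.
Asp: 2 codons.
Cys: 2 codons.
1 × 4 × 2 × 2 × 3 × 2 × 2 = 192.

192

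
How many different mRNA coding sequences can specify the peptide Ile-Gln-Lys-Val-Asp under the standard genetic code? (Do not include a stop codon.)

96

Ile: 3 codons.
Gln: 2 codons.
Lys: 2 codons.
Val: 4 codons.
Asp: 2 codons.
3 × 2 × 2 × 4 × 2 = 96.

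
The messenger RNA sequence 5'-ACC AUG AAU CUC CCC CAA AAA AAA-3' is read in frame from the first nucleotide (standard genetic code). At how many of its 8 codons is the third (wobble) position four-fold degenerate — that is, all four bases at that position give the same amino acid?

3

Codon 1 ACC (Thr): third position 4-fold.
Codon 2 AUG (Met): third position 1-fold.
Codon 3 AAU (Asn): third position 2-fold.
Codon 4 CUC (Leu): third position 4-fold.
Codon 5 CCC (Pro): third position 4-fold.
Codon 6 CAA (Gln): third position 2-fold.
Codon 7 AAA (Lys): third position 2-fold.
Codon 8 AAA (Lys): third position 2-fold.
Four-fold degenerate third positions: 3.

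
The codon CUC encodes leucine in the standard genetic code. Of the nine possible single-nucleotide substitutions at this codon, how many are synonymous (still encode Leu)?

Position 1: none → 0 synonymous.
Position 2: none → 0 synonymous.
Position 3: CUU, CUA, CUG → 3 synonymous.
Total: 0 + 0 + 3 = 3.

3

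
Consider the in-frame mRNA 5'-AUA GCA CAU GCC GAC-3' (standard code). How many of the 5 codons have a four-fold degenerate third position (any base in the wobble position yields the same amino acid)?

2

Codon 1 AUA (Ile): third position 3-fold.
Codon 2 GCA (Ala): third position 4-fold.
Codon 3 CAU (His): third position 2-fold.
Codon 4 GCC (Ala): third position 4-fold.
Codon 5 GAC (Asp): third position 2-fold.
Four-fold degenerate third positions: 2.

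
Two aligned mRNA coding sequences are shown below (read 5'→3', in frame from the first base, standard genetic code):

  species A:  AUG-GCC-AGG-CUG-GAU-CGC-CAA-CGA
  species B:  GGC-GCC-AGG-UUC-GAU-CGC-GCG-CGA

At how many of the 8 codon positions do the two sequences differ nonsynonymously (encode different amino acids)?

3

Codon 1: AUG Met / GGC Gly — nonsynonymous.
Codon 2: GCC Ala / GCC Ala — identical.
Codon 3: AGG Arg / AGG Arg — identical.
Codon 4: CUG Leu / UUC Phe — nonsynonymous.
Codon 5: GAU Asp / GAU Asp — identical.
Codon 6: CGC Arg / CGC Arg — identical.
Codon 7: CAA Gln / GCG Ala — nonsynonymous.
Codon 8: CGA Arg / CGA Arg — identical.
Nonsynonymous differences: 3.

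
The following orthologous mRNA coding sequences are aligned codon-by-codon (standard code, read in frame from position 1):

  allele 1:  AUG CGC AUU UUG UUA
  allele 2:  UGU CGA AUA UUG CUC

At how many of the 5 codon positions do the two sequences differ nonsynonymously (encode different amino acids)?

Codon 1: AUG Met / UGU Cys — nonsynonymous.
Codon 2: CGC Arg / CGA Arg — synonymous.
Codon 3: AUU Ile / AUA Ile — synonymous.
Codon 4: UUG Leu / UUG Leu — identical.
Codon 5: UUA Leu / CUC Leu — synonymous.
Nonsynonymous differences: 1.

1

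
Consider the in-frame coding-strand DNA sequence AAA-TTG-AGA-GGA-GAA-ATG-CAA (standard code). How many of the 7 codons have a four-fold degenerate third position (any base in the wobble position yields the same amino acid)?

1

Codon 1 AAA (Lys): third position 2-fold.
Codon 2 TTG (Leu): third position 2-fold.
Codon 3 AGA (Arg): third position 2-fold.
Codon 4 GGA (Gly): third position 4-fold.
Codon 5 GAA (Glu): third position 2-fold.
Codon 6 ATG (Met): third position 1-fold.
Codon 7 CAA (Gln): third position 2-fold.
Four-fold degenerate third positions: 1.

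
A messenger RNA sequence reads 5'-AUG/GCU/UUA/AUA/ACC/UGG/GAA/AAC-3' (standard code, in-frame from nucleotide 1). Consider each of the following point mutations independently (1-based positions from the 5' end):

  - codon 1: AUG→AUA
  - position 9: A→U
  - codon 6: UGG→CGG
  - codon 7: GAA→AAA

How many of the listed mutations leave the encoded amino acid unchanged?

0

Codon 1: AUG (Met) → AUA (Ile) — missense.
Codon 3: UUA (Leu) → UUU (Phe) — missense.
Codon 6: UGG (Trp) → CGG (Arg) — missense.
Codon 7: GAA (Glu) → AAA (Lys) — missense.
Synonymous: 0 of 4.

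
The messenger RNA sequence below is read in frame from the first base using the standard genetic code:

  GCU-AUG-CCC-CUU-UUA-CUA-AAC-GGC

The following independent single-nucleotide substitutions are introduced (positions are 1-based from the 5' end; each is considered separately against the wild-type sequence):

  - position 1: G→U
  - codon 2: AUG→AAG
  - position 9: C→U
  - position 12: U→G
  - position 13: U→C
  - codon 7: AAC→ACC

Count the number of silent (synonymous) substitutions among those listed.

Codon 1: GCU (Ala) → UCU (Ser) — missense.
Codon 2: AUG (Met) → AAG (Lys) — missense.
Codon 3: CCC (Pro) → CCU (Pro) — synonymous.
Codon 4: CUU (Leu) → CUG (Leu) — synonymous.
Codon 5: UUA (Leu) → CUA (Leu) — synonymous.
Codon 7: AAC (Asn) → ACC (Thr) — missense.
Synonymous: 3 of 6.

3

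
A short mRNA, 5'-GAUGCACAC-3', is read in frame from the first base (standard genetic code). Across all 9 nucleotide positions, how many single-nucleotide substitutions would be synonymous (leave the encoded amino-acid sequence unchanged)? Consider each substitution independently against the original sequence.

Codon 1 (GAU, Asp): 1 synonymous substitution.
Codon 2 (GCA, Ala): 3 synonymous substitutions.
Codon 3 (CAC, His): 1 synonymous substitution.
Total: 1 + 3 + 1 = 5.

5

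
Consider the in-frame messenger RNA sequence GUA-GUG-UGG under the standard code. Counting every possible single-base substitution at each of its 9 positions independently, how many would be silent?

6

Codon 1 (GUA, Val): 3 synonymous substitutions.
Codon 2 (GUG, Val): 3 synonymous substitutions.
Codon 3 (UGG, Trp): 0 synonymous substitutions.
Total: 3 + 3 + 0 = 6.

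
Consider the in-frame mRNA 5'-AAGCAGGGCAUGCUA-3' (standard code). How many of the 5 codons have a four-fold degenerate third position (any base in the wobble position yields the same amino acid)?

2

Codon 1 AAG (Lys): third position 2-fold.
Codon 2 CAG (Gln): third position 2-fold.
Codon 3 GGC (Gly): third position 4-fold.
Codon 4 AUG (Met): third position 1-fold.
Codon 5 CUA (Leu): third position 4-fold.
Four-fold degenerate third positions: 2.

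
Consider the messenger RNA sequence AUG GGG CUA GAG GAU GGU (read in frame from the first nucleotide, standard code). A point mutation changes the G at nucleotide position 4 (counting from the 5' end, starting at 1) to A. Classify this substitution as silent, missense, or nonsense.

Position 4 falls in codon 2: GGG → Gly.
After the substitution the codon is AGG → Arg.
Gly ≠ Arg, so this is a missense mutation.

missense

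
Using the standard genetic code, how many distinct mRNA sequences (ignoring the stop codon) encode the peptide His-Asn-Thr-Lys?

32

His: 2 codons.
Asn: 2 codons.
Thr: 4 codons.
Lys: 2 codons.
2 × 2 × 4 × 2 = 32.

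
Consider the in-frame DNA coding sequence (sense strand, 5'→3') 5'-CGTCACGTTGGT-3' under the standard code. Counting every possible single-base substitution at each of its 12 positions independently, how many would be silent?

Codon 1 (CGT, Arg): 3 synonymous substitutions.
Codon 2 (CAC, His): 1 synonymous substitution.
Codon 3 (GTT, Val): 3 synonymous substitutions.
Codon 4 (GGT, Gly): 3 synonymous substitutions.
Total: 3 + 1 + 3 + 3 = 10.

10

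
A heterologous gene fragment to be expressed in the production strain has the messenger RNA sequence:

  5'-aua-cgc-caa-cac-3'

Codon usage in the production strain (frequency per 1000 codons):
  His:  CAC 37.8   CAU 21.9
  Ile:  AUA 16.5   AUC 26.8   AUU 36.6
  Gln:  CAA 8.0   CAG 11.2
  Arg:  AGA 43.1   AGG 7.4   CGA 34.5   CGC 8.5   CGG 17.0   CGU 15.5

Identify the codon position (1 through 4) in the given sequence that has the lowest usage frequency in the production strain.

3

Codon 1 AUA (Ile): 16.5 per 1000.
Codon 2 CGC (Arg): 8.5 per 1000.
Codon 3 CAA (Gln): 8.0 per 1000.
Codon 4 CAC (His): 37.8 per 1000.
Lowest frequency is 8.0 at codon 3.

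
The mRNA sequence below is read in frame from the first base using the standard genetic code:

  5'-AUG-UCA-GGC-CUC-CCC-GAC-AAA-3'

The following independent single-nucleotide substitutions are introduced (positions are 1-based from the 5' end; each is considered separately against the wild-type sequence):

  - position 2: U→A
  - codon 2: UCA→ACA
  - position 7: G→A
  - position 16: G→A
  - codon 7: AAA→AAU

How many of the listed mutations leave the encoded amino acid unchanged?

0

Codon 1: AUG (Met) → AAG (Lys) — missense.
Codon 2: UCA (Ser) → ACA (Thr) — missense.
Codon 3: GGC (Gly) → AGC (Ser) — missense.
Codon 6: GAC (Asp) → AAC (Asn) — missense.
Codon 7: AAA (Lys) → AAU (Asn) — missense.
Synonymous: 0 of 5.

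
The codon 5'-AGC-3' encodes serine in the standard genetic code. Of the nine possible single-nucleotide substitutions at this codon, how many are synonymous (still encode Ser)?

1

Position 1: none → 0 synonymous.
Position 2: none → 0 synonymous.
Position 3: AGT → 1 synonymous.
Total: 0 + 0 + 1 = 1.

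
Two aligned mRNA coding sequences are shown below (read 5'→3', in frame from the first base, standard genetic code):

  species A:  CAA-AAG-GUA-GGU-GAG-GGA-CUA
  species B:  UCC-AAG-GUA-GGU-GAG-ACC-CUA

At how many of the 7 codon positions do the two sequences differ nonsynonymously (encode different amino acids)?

2

Codon 1: CAA Gln / UCC Ser — nonsynonymous.
Codon 2: AAG Lys / AAG Lys — identical.
Codon 3: GUA Val / GUA Val — identical.
Codon 4: GGU Gly / GGU Gly — identical.
Codon 5: GAG Glu / GAG Glu — identical.
Codon 6: GGA Gly / ACC Thr — nonsynonymous.
Codon 7: CUA Leu / CUA Leu — identical.
Nonsynonymous differences: 2.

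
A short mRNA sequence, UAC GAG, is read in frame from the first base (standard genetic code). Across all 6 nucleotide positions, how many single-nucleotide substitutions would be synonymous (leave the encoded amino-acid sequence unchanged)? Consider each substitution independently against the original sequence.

2

Codon 1 (UAC, Tyr): 1 synonymous substitution.
Codon 2 (GAG, Glu): 1 synonymous substitution.
Total: 1 + 1 = 2.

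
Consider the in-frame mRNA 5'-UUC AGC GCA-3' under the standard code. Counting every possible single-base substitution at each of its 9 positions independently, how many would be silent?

Codon 1 (UUC, Phe): 1 synonymous substitution.
Codon 2 (AGC, Ser): 1 synonymous substitution.
Codon 3 (GCA, Ala): 3 synonymous substitutions.
Total: 1 + 1 + 3 = 5.

5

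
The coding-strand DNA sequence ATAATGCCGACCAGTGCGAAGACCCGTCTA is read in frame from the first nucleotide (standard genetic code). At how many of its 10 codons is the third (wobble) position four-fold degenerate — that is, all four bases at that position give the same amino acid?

6

Codon 1 ATA (Ile): third position 3-fold.
Codon 2 ATG (Met): third position 1-fold.
Codon 3 CCG (Pro): third position 4-fold.
Codon 4 ACC (Thr): third position 4-fold.
Codon 5 AGT (Ser): third position 2-fold.
Codon 6 GCG (Ala): third position 4-fold.
Codon 7 AAG (Lys): third position 2-fold.
Codon 8 ACC (Thr): third position 4-fold.
Codon 9 CGT (Arg): third position 4-fold.
Codon 10 CTA (Leu): third position 4-fold.
Four-fold degenerate third positions: 6.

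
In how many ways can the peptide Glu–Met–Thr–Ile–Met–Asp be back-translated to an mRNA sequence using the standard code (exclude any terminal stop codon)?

48

Glu: 2 codons.
Met: 1 codon.
Thr: 4 codons.
Ile: 3 codons.
Met: 1 codon.
Asp: 2 codons.
2 × 1 × 4 × 3 × 1 × 2 = 48.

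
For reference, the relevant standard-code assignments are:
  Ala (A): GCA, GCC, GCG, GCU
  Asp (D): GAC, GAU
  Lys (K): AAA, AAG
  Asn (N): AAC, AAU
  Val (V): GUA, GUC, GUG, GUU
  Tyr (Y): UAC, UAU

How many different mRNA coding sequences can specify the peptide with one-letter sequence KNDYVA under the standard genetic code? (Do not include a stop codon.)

Lys: 2 codons.
Asn: 2 codons.
Asp: 2 codons.
Tyr: 2 codons.
Val: 4 codons.
Ala: 4 codons.
2 × 2 × 2 × 2 × 4 × 4 = 256.

256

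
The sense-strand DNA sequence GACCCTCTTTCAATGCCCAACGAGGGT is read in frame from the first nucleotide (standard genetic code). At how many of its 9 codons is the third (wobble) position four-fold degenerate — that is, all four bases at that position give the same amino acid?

Codon 1 GAC (Asp): third position 2-fold.
Codon 2 CCT (Pro): third position 4-fold.
Codon 3 CTT (Leu): third position 4-fold.
Codon 4 TCA (Ser): third position 4-fold.
Codon 5 ATG (Met): third position 1-fold.
Codon 6 CCC (Pro): third position 4-fold.
Codon 7 AAC (Asn): third position 2-fold.
Codon 8 GAG (Glu): third position 2-fold.
Codon 9 GGT (Gly): third position 4-fold.
Four-fold degenerate third positions: 5.

5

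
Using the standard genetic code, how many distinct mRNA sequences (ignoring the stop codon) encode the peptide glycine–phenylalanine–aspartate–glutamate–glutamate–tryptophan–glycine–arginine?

1536

Gly: 4 codons.
Phe: 2 codons.
Asp: 2 codons.
Glu: 2 codons.
Glu: 2 codons.
Trp: 1 codon.
Gly: 4 codons.
Arg: 6 codons.
4 × 2 × 2 × 2 × 2 × 1 × 4 × 6 = 1536.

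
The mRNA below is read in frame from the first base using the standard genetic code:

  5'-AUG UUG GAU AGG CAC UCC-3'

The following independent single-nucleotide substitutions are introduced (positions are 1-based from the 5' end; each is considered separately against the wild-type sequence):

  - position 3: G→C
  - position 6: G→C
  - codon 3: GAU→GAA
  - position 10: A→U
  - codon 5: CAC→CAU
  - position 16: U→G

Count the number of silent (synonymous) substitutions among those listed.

Codon 1: AUG (Met) → AUC (Ile) — missense.
Codon 2: UUG (Leu) → UUC (Phe) — missense.
Codon 3: GAU (Asp) → GAA (Glu) — missense.
Codon 4: AGG (Arg) → UGG (Trp) — missense.
Codon 5: CAC (His) → CAU (His) — synonymous.
Codon 6: UCC (Ser) → GCC (Ala) — missense.
Synonymous: 1 of 6.

1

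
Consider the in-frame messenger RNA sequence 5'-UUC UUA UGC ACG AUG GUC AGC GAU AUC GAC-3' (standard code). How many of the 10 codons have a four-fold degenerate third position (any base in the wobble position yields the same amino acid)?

Codon 1 UUC (Phe): third position 2-fold.
Codon 2 UUA (Leu): third position 2-fold.
Codon 3 UGC (Cys): third position 2-fold.
Codon 4 ACG (Thr): third position 4-fold.
Codon 5 AUG (Met): third position 1-fold.
Codon 6 GUC (Val): third position 4-fold.
Codon 7 AGC (Ser): third position 2-fold.
Codon 8 GAU (Asp): third position 2-fold.
Codon 9 AUC (Ile): third position 3-fold.
Codon 10 GAC (Asp): third position 2-fold.
Four-fold degenerate third positions: 2.

2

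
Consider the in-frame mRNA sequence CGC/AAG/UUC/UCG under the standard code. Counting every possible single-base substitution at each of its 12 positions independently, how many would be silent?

Codon 1 (CGC, Arg): 3 synonymous substitutions.
Codon 2 (AAG, Lys): 1 synonymous substitution.
Codon 3 (UUC, Phe): 1 synonymous substitution.
Codon 4 (UCG, Ser): 3 synonymous substitutions.
Total: 3 + 1 + 1 + 3 = 8.

8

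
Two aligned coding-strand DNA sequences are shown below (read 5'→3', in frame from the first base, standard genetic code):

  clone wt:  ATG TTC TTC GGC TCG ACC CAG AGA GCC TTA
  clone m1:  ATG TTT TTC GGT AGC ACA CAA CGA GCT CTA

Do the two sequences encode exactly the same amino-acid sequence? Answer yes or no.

Codon 1: ATG Met / ATG Met — identical.
Codon 2: TTC Phe / TTT Phe — synonymous.
Codon 3: TTC Phe / TTC Phe — identical.
Codon 4: GGC Gly / GGT Gly — synonymous.
Codon 5: TCG Ser / AGC Ser — synonymous.
Codon 6: ACC Thr / ACA Thr — synonymous.
Codon 7: CAG Gln / CAA Gln — synonymous.
Codon 8: AGA Arg / CGA Arg — synonymous.
Codon 9: GCC Ala / GCT Ala — synonymous.
Codon 10: TTA Leu / CTA Leu — synonymous.
Nonsynonymous differences: 0 → same protein.

yes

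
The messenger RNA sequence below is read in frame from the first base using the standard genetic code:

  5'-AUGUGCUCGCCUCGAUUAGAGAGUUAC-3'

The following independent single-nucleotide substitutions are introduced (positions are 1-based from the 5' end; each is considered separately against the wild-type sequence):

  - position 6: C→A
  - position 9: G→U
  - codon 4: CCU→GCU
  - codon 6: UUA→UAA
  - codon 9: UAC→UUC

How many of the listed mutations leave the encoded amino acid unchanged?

Codon 2: UGC (Cys) → UGA (Stop) — nonsense.
Codon 3: UCG (Ser) → UCU (Ser) — synonymous.
Codon 4: CCU (Pro) → GCU (Ala) — missense.
Codon 6: UUA (Leu) → UAA (Stop) — nonsense.
Codon 9: UAC (Tyr) → UUC (Phe) — missense.
Synonymous: 1 of 5.

1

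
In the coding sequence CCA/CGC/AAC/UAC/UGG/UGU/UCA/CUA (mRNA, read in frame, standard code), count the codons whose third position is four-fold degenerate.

Codon 1 CCA (Pro): third position 4-fold.
Codon 2 CGC (Arg): third position 4-fold.
Codon 3 AAC (Asn): third position 2-fold.
Codon 4 UAC (Tyr): third position 2-fold.
Codon 5 UGG (Trp): third position 1-fold.
Codon 6 UGU (Cys): third position 2-fold.
Codon 7 UCA (Ser): third position 4-fold.
Codon 8 CUA (Leu): third position 4-fold.
Four-fold degenerate third positions: 4.

4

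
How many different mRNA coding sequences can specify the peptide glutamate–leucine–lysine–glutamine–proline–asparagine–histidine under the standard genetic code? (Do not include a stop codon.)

Glu: 2 codons.
Leu: 6 codons.
Lys: 2 codons.
Gln: 2 codons.
Pro: 4 codons.
Asn: 2 codons.
His: 2 codons.
2 × 6 × 2 × 2 × 4 × 2 × 2 = 768.

768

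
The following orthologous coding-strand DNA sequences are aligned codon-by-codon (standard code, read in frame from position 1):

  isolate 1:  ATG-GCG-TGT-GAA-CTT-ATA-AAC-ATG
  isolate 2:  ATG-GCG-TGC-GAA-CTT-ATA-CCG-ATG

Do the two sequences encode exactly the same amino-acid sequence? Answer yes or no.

no

Codon 1: ATG Met / ATG Met — identical.
Codon 2: GCG Ala / GCG Ala — identical.
Codon 3: TGT Cys / TGC Cys — synonymous.
Codon 4: GAA Glu / GAA Glu — identical.
Codon 5: CTT Leu / CTT Leu — identical.
Codon 6: ATA Ile / ATA Ile — identical.
Codon 7: AAC Asn / CCG Pro — nonsynonymous.
Codon 8: ATG Met / ATG Met — identical.
Nonsynonymous differences: 1 → different protein.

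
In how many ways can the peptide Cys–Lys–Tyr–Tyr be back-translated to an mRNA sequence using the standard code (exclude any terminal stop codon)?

16

Cys: 2 codons.
Lys: 2 codons.
Tyr: 2 codons.
Tyr: 2 codons.
2 × 2 × 2 × 2 = 16.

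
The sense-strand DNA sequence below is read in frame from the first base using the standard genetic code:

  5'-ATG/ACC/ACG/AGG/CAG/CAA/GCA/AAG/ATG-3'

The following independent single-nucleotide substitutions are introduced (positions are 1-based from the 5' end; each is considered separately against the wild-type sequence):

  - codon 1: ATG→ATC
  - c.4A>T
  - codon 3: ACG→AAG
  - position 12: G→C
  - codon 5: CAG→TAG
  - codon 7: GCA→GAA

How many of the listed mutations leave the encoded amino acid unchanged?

0

Codon 1: ATG (Met) → ATC (Ile) — missense.
Codon 2: ACC (Thr) → TCC (Ser) — missense.
Codon 3: ACG (Thr) → AAG (Lys) — missense.
Codon 4: AGG (Arg) → AGC (Ser) — missense.
Codon 5: CAG (Gln) → TAG (Stop) — nonsense.
Codon 7: GCA (Ala) → GAA (Glu) — missense.
Synonymous: 0 of 6.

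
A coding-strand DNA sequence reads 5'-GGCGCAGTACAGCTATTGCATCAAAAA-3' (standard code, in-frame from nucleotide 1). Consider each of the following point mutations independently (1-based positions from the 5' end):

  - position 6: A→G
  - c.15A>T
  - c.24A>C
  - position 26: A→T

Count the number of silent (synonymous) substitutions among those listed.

2

Codon 2: GCA (Ala) → GCG (Ala) — synonymous.
Codon 5: CTA (Leu) → CTT (Leu) — synonymous.
Codon 8: CAA (Gln) → CAC (His) — missense.
Codon 9: AAA (Lys) → ATA (Ile) — missense.
Synonymous: 2 of 4.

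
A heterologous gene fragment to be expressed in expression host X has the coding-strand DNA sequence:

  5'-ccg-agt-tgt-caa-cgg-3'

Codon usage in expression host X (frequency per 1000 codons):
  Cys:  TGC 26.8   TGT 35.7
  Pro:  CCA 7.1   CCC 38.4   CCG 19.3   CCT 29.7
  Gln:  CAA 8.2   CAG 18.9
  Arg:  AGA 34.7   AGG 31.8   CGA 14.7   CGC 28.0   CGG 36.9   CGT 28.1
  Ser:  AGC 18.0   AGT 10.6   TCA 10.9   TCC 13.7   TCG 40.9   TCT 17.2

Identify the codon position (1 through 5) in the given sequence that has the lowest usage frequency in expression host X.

4

Codon 1 CCG (Pro): 19.3 per 1000.
Codon 2 AGT (Ser): 10.6 per 1000.
Codon 3 TGT (Cys): 35.7 per 1000.
Codon 4 CAA (Gln): 8.2 per 1000.
Codon 5 CGG (Arg): 36.9 per 1000.
Lowest frequency is 8.2 at codon 4.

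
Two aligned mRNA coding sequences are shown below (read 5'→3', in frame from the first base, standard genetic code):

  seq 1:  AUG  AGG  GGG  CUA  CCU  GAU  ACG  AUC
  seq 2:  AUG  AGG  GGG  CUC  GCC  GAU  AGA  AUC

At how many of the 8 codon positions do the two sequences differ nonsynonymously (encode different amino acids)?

2

Codon 1: AUG Met / AUG Met — identical.
Codon 2: AGG Arg / AGG Arg — identical.
Codon 3: GGG Gly / GGG Gly — identical.
Codon 4: CUA Leu / CUC Leu — synonymous.
Codon 5: CCU Pro / GCC Ala — nonsynonymous.
Codon 6: GAU Asp / GAU Asp — identical.
Codon 7: ACG Thr / AGA Arg — nonsynonymous.
Codon 8: AUC Ile / AUC Ile — identical.
Nonsynonymous differences: 2.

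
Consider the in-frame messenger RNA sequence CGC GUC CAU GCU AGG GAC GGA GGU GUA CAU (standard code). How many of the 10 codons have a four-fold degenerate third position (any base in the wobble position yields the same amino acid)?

Codon 1 CGC (Arg): third position 4-fold.
Codon 2 GUC (Val): third position 4-fold.
Codon 3 CAU (His): third position 2-fold.
Codon 4 GCU (Ala): third position 4-fold.
Codon 5 AGG (Arg): third position 2-fold.
Codon 6 GAC (Asp): third position 2-fold.
Codon 7 GGA (Gly): third position 4-fold.
Codon 8 GGU (Gly): third position 4-fold.
Codon 9 GUA (Val): third position 4-fold.
Codon 10 CAU (His): third position 2-fold.
Four-fold degenerate third positions: 6.

6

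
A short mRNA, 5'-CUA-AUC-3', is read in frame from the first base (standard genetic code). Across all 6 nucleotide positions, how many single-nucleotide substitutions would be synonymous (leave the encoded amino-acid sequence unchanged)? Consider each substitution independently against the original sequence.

Codon 1 (CUA, Leu): 4 synonymous substitutions.
Codon 2 (AUC, Ile): 2 synonymous substitutions.
Total: 4 + 2 = 6.

6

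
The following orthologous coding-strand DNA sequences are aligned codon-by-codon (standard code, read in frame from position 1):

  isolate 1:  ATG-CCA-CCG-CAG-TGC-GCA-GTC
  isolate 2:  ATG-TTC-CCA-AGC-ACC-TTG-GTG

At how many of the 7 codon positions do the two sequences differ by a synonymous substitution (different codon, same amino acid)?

2

Codon 1: ATG Met / ATG Met — identical.
Codon 2: CCA Pro / TTC Phe — nonsynonymous.
Codon 3: CCG Pro / CCA Pro — synonymous.
Codon 4: CAG Gln / AGC Ser — nonsynonymous.
Codon 5: TGC Cys / ACC Thr — nonsynonymous.
Codon 6: GCA Ala / TTG Leu — nonsynonymous.
Codon 7: GTC Val / GTG Val — synonymous.
Synonymous differences: 2.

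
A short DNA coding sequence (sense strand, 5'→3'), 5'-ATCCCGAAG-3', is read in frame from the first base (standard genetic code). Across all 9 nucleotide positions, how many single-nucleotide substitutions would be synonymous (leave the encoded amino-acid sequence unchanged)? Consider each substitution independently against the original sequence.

Codon 1 (ATC, Ile): 2 synonymous substitutions.
Codon 2 (CCG, Pro): 3 synonymous substitutions.
Codon 3 (AAG, Lys): 1 synonymous substitution.
Total: 2 + 3 + 1 = 6.

6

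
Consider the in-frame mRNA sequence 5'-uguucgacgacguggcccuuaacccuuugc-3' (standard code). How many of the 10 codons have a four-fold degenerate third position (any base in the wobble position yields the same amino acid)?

Codon 1 UGU (Cys): third position 2-fold.
Codon 2 UCG (Ser): third position 4-fold.
Codon 3 ACG (Thr): third position 4-fold.
Codon 4 ACG (Thr): third position 4-fold.
Codon 5 UGG (Trp): third position 1-fold.
Codon 6 CCC (Pro): third position 4-fold.
Codon 7 UUA (Leu): third position 2-fold.
Codon 8 ACC (Thr): third position 4-fold.
Codon 9 CUU (Leu): third position 4-fold.
Codon 10 UGC (Cys): third position 2-fold.
Four-fold degenerate third positions: 6.

6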